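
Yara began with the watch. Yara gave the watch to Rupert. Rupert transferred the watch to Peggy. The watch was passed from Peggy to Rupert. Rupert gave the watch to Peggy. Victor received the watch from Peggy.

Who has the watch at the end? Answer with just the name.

Tracking the watch through each event:
Start: Yara has the watch.
After event 1: Rupert has the watch.
After event 2: Peggy has the watch.
After event 3: Rupert has the watch.
After event 4: Peggy has the watch.
After event 5: Victor has the watch.

Answer: Victor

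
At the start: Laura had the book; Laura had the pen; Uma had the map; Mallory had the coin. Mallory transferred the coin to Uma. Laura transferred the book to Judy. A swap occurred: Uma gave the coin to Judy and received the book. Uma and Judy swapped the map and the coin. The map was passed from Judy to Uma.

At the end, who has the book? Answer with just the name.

Tracking all object holders:
Start: book:Laura, pen:Laura, map:Uma, coin:Mallory
Event 1 (give coin: Mallory -> Uma). State: book:Laura, pen:Laura, map:Uma, coin:Uma
Event 2 (give book: Laura -> Judy). State: book:Judy, pen:Laura, map:Uma, coin:Uma
Event 3 (swap coin<->book: now coin:Judy, book:Uma). State: book:Uma, pen:Laura, map:Uma, coin:Judy
Event 4 (swap map<->coin: now map:Judy, coin:Uma). State: book:Uma, pen:Laura, map:Judy, coin:Uma
Event 5 (give map: Judy -> Uma). State: book:Uma, pen:Laura, map:Uma, coin:Uma

Final state: book:Uma, pen:Laura, map:Uma, coin:Uma
The book is held by Uma.

Answer: Uma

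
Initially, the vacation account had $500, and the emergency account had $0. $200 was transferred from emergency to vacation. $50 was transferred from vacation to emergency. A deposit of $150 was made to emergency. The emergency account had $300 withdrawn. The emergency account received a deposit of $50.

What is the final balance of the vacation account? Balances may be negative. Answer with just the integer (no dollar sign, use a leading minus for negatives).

Answer: 650

Derivation:
Tracking account balances step by step:
Start: vacation=500, emergency=0
Event 1 (transfer 200 emergency -> vacation): emergency: 0 - 200 = -200, vacation: 500 + 200 = 700. Balances: vacation=700, emergency=-200
Event 2 (transfer 50 vacation -> emergency): vacation: 700 - 50 = 650, emergency: -200 + 50 = -150. Balances: vacation=650, emergency=-150
Event 3 (deposit 150 to emergency): emergency: -150 + 150 = 0. Balances: vacation=650, emergency=0
Event 4 (withdraw 300 from emergency): emergency: 0 - 300 = -300. Balances: vacation=650, emergency=-300
Event 5 (deposit 50 to emergency): emergency: -300 + 50 = -250. Balances: vacation=650, emergency=-250

Final balance of vacation: 650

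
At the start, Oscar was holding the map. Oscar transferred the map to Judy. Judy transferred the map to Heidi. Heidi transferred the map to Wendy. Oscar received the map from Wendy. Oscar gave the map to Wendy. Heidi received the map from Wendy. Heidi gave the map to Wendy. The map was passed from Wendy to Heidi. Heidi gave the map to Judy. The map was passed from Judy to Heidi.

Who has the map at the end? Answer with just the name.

Tracking the map through each event:
Start: Oscar has the map.
After event 1: Judy has the map.
After event 2: Heidi has the map.
After event 3: Wendy has the map.
After event 4: Oscar has the map.
After event 5: Wendy has the map.
After event 6: Heidi has the map.
After event 7: Wendy has the map.
After event 8: Heidi has the map.
After event 9: Judy has the map.
After event 10: Heidi has the map.

Answer: Heidi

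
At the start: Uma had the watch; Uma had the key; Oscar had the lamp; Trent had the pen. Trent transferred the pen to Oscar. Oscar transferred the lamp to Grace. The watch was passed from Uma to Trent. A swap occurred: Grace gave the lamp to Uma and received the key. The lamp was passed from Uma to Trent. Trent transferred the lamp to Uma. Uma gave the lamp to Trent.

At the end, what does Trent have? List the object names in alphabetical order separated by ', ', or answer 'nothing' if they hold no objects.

Answer: lamp, watch

Derivation:
Tracking all object holders:
Start: watch:Uma, key:Uma, lamp:Oscar, pen:Trent
Event 1 (give pen: Trent -> Oscar). State: watch:Uma, key:Uma, lamp:Oscar, pen:Oscar
Event 2 (give lamp: Oscar -> Grace). State: watch:Uma, key:Uma, lamp:Grace, pen:Oscar
Event 3 (give watch: Uma -> Trent). State: watch:Trent, key:Uma, lamp:Grace, pen:Oscar
Event 4 (swap lamp<->key: now lamp:Uma, key:Grace). State: watch:Trent, key:Grace, lamp:Uma, pen:Oscar
Event 5 (give lamp: Uma -> Trent). State: watch:Trent, key:Grace, lamp:Trent, pen:Oscar
Event 6 (give lamp: Trent -> Uma). State: watch:Trent, key:Grace, lamp:Uma, pen:Oscar
Event 7 (give lamp: Uma -> Trent). State: watch:Trent, key:Grace, lamp:Trent, pen:Oscar

Final state: watch:Trent, key:Grace, lamp:Trent, pen:Oscar
Trent holds: lamp, watch.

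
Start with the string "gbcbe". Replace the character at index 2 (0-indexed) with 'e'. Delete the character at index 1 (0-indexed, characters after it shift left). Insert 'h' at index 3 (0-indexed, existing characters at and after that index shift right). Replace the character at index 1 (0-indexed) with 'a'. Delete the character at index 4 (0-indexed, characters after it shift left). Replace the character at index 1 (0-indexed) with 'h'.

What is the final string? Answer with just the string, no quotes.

Answer: ghbh

Derivation:
Applying each edit step by step:
Start: "gbcbe"
Op 1 (replace idx 2: 'c' -> 'e'): "gbcbe" -> "gbebe"
Op 2 (delete idx 1 = 'b'): "gbebe" -> "gebe"
Op 3 (insert 'h' at idx 3): "gebe" -> "gebhe"
Op 4 (replace idx 1: 'e' -> 'a'): "gebhe" -> "gabhe"
Op 5 (delete idx 4 = 'e'): "gabhe" -> "gabh"
Op 6 (replace idx 1: 'a' -> 'h'): "gabh" -> "ghbh"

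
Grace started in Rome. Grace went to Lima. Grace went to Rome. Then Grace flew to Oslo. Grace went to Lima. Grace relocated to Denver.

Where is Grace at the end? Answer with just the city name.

Tracking Grace's location:
Start: Grace is in Rome.
After move 1: Rome -> Lima. Grace is in Lima.
After move 2: Lima -> Rome. Grace is in Rome.
After move 3: Rome -> Oslo. Grace is in Oslo.
After move 4: Oslo -> Lima. Grace is in Lima.
After move 5: Lima -> Denver. Grace is in Denver.

Answer: Denver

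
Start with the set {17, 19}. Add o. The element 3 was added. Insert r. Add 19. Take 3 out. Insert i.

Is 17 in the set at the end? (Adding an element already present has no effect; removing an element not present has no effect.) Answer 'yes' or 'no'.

Answer: yes

Derivation:
Tracking the set through each operation:
Start: {17, 19}
Event 1 (add o): added. Set: {17, 19, o}
Event 2 (add 3): added. Set: {17, 19, 3, o}
Event 3 (add r): added. Set: {17, 19, 3, o, r}
Event 4 (add 19): already present, no change. Set: {17, 19, 3, o, r}
Event 5 (remove 3): removed. Set: {17, 19, o, r}
Event 6 (add i): added. Set: {17, 19, i, o, r}

Final set: {17, 19, i, o, r} (size 5)
17 is in the final set.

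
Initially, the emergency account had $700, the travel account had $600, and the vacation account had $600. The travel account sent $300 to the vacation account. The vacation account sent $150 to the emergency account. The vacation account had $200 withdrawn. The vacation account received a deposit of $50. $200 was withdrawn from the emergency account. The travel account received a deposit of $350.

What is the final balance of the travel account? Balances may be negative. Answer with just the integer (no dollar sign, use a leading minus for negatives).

Tracking account balances step by step:
Start: emergency=700, travel=600, vacation=600
Event 1 (transfer 300 travel -> vacation): travel: 600 - 300 = 300, vacation: 600 + 300 = 900. Balances: emergency=700, travel=300, vacation=900
Event 2 (transfer 150 vacation -> emergency): vacation: 900 - 150 = 750, emergency: 700 + 150 = 850. Balances: emergency=850, travel=300, vacation=750
Event 3 (withdraw 200 from vacation): vacation: 750 - 200 = 550. Balances: emergency=850, travel=300, vacation=550
Event 4 (deposit 50 to vacation): vacation: 550 + 50 = 600. Balances: emergency=850, travel=300, vacation=600
Event 5 (withdraw 200 from emergency): emergency: 850 - 200 = 650. Balances: emergency=650, travel=300, vacation=600
Event 6 (deposit 350 to travel): travel: 300 + 350 = 650. Balances: emergency=650, travel=650, vacation=600

Final balance of travel: 650

Answer: 650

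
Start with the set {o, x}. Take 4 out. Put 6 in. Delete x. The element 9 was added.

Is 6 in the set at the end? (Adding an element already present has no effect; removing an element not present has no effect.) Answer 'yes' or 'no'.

Tracking the set through each operation:
Start: {o, x}
Event 1 (remove 4): not present, no change. Set: {o, x}
Event 2 (add 6): added. Set: {6, o, x}
Event 3 (remove x): removed. Set: {6, o}
Event 4 (add 9): added. Set: {6, 9, o}

Final set: {6, 9, o} (size 3)
6 is in the final set.

Answer: yes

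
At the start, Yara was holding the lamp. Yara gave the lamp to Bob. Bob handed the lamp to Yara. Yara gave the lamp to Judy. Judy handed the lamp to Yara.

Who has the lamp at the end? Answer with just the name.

Answer: Yara

Derivation:
Tracking the lamp through each event:
Start: Yara has the lamp.
After event 1: Bob has the lamp.
After event 2: Yara has the lamp.
After event 3: Judy has the lamp.
After event 4: Yara has the lamp.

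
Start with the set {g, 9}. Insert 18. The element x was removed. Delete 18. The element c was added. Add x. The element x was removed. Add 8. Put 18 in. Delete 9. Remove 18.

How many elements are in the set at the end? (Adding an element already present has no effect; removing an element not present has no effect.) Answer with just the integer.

Answer: 3

Derivation:
Tracking the set through each operation:
Start: {9, g}
Event 1 (add 18): added. Set: {18, 9, g}
Event 2 (remove x): not present, no change. Set: {18, 9, g}
Event 3 (remove 18): removed. Set: {9, g}
Event 4 (add c): added. Set: {9, c, g}
Event 5 (add x): added. Set: {9, c, g, x}
Event 6 (remove x): removed. Set: {9, c, g}
Event 7 (add 8): added. Set: {8, 9, c, g}
Event 8 (add 18): added. Set: {18, 8, 9, c, g}
Event 9 (remove 9): removed. Set: {18, 8, c, g}
Event 10 (remove 18): removed. Set: {8, c, g}

Final set: {8, c, g} (size 3)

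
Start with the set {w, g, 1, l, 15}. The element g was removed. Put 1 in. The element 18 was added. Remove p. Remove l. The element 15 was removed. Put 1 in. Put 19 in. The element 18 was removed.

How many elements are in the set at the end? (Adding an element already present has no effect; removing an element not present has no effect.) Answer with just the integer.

Tracking the set through each operation:
Start: {1, 15, g, l, w}
Event 1 (remove g): removed. Set: {1, 15, l, w}
Event 2 (add 1): already present, no change. Set: {1, 15, l, w}
Event 3 (add 18): added. Set: {1, 15, 18, l, w}
Event 4 (remove p): not present, no change. Set: {1, 15, 18, l, w}
Event 5 (remove l): removed. Set: {1, 15, 18, w}
Event 6 (remove 15): removed. Set: {1, 18, w}
Event 7 (add 1): already present, no change. Set: {1, 18, w}
Event 8 (add 19): added. Set: {1, 18, 19, w}
Event 9 (remove 18): removed. Set: {1, 19, w}

Final set: {1, 19, w} (size 3)

Answer: 3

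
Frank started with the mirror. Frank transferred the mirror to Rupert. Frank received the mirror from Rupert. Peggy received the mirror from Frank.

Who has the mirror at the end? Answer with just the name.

Tracking the mirror through each event:
Start: Frank has the mirror.
After event 1: Rupert has the mirror.
After event 2: Frank has the mirror.
After event 3: Peggy has the mirror.

Answer: Peggy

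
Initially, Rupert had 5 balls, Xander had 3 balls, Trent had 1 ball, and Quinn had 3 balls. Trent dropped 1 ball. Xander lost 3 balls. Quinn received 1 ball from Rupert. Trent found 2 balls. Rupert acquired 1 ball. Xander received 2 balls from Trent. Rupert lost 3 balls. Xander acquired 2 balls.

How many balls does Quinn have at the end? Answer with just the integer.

Tracking counts step by step:
Start: Rupert=5, Xander=3, Trent=1, Quinn=3
Event 1 (Trent -1): Trent: 1 -> 0. State: Rupert=5, Xander=3, Trent=0, Quinn=3
Event 2 (Xander -3): Xander: 3 -> 0. State: Rupert=5, Xander=0, Trent=0, Quinn=3
Event 3 (Rupert -> Quinn, 1): Rupert: 5 -> 4, Quinn: 3 -> 4. State: Rupert=4, Xander=0, Trent=0, Quinn=4
Event 4 (Trent +2): Trent: 0 -> 2. State: Rupert=4, Xander=0, Trent=2, Quinn=4
Event 5 (Rupert +1): Rupert: 4 -> 5. State: Rupert=5, Xander=0, Trent=2, Quinn=4
Event 6 (Trent -> Xander, 2): Trent: 2 -> 0, Xander: 0 -> 2. State: Rupert=5, Xander=2, Trent=0, Quinn=4
Event 7 (Rupert -3): Rupert: 5 -> 2. State: Rupert=2, Xander=2, Trent=0, Quinn=4
Event 8 (Xander +2): Xander: 2 -> 4. State: Rupert=2, Xander=4, Trent=0, Quinn=4

Quinn's final count: 4

Answer: 4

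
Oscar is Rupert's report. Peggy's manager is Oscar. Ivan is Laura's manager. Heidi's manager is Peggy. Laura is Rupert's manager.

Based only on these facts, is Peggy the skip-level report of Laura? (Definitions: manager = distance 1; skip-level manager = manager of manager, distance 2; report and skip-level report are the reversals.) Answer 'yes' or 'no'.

Reconstructing the manager chain from the given facts:
  Ivan -> Laura -> Rupert -> Oscar -> Peggy -> Heidi
(each arrow means 'manager of the next')
Positions in the chain (0 = top):
  position of Ivan: 0
  position of Laura: 1
  position of Rupert: 2
  position of Oscar: 3
  position of Peggy: 4
  position of Heidi: 5

Peggy is at position 4, Laura is at position 1; signed distance (j - i) = -3.
'skip-level report' requires j - i = -2. Actual distance is -3, so the relation does NOT hold.

Answer: no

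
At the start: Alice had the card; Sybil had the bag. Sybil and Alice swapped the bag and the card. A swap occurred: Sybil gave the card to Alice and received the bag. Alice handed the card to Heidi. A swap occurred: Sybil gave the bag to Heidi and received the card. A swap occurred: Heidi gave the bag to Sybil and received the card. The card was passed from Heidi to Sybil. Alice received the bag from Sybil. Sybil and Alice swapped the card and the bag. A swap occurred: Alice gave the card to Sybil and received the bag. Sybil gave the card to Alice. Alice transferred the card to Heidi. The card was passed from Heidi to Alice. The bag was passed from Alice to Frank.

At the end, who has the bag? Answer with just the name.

Tracking all object holders:
Start: card:Alice, bag:Sybil
Event 1 (swap bag<->card: now bag:Alice, card:Sybil). State: card:Sybil, bag:Alice
Event 2 (swap card<->bag: now card:Alice, bag:Sybil). State: card:Alice, bag:Sybil
Event 3 (give card: Alice -> Heidi). State: card:Heidi, bag:Sybil
Event 4 (swap bag<->card: now bag:Heidi, card:Sybil). State: card:Sybil, bag:Heidi
Event 5 (swap bag<->card: now bag:Sybil, card:Heidi). State: card:Heidi, bag:Sybil
Event 6 (give card: Heidi -> Sybil). State: card:Sybil, bag:Sybil
Event 7 (give bag: Sybil -> Alice). State: card:Sybil, bag:Alice
Event 8 (swap card<->bag: now card:Alice, bag:Sybil). State: card:Alice, bag:Sybil
Event 9 (swap card<->bag: now card:Sybil, bag:Alice). State: card:Sybil, bag:Alice
Event 10 (give card: Sybil -> Alice). State: card:Alice, bag:Alice
Event 11 (give card: Alice -> Heidi). State: card:Heidi, bag:Alice
Event 12 (give card: Heidi -> Alice). State: card:Alice, bag:Alice
Event 13 (give bag: Alice -> Frank). State: card:Alice, bag:Frank

Final state: card:Alice, bag:Frank
The bag is held by Frank.

Answer: Frank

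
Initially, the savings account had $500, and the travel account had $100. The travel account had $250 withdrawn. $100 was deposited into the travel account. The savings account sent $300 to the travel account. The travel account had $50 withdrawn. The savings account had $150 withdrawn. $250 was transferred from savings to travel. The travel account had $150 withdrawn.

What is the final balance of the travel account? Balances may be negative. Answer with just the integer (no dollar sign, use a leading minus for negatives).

Answer: 300

Derivation:
Tracking account balances step by step:
Start: savings=500, travel=100
Event 1 (withdraw 250 from travel): travel: 100 - 250 = -150. Balances: savings=500, travel=-150
Event 2 (deposit 100 to travel): travel: -150 + 100 = -50. Balances: savings=500, travel=-50
Event 3 (transfer 300 savings -> travel): savings: 500 - 300 = 200, travel: -50 + 300 = 250. Balances: savings=200, travel=250
Event 4 (withdraw 50 from travel): travel: 250 - 50 = 200. Balances: savings=200, travel=200
Event 5 (withdraw 150 from savings): savings: 200 - 150 = 50. Balances: savings=50, travel=200
Event 6 (transfer 250 savings -> travel): savings: 50 - 250 = -200, travel: 200 + 250 = 450. Balances: savings=-200, travel=450
Event 7 (withdraw 150 from travel): travel: 450 - 150 = 300. Balances: savings=-200, travel=300

Final balance of travel: 300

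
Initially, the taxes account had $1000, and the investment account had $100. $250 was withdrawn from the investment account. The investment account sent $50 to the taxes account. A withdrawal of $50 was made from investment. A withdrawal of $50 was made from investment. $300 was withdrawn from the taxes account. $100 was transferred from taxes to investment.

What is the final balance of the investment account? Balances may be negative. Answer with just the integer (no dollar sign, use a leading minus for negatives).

Answer: -200

Derivation:
Tracking account balances step by step:
Start: taxes=1000, investment=100
Event 1 (withdraw 250 from investment): investment: 100 - 250 = -150. Balances: taxes=1000, investment=-150
Event 2 (transfer 50 investment -> taxes): investment: -150 - 50 = -200, taxes: 1000 + 50 = 1050. Balances: taxes=1050, investment=-200
Event 3 (withdraw 50 from investment): investment: -200 - 50 = -250. Balances: taxes=1050, investment=-250
Event 4 (withdraw 50 from investment): investment: -250 - 50 = -300. Balances: taxes=1050, investment=-300
Event 5 (withdraw 300 from taxes): taxes: 1050 - 300 = 750. Balances: taxes=750, investment=-300
Event 6 (transfer 100 taxes -> investment): taxes: 750 - 100 = 650, investment: -300 + 100 = -200. Balances: taxes=650, investment=-200

Final balance of investment: -200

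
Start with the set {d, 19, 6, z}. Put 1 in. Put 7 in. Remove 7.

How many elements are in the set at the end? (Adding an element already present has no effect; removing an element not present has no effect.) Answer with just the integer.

Answer: 5

Derivation:
Tracking the set through each operation:
Start: {19, 6, d, z}
Event 1 (add 1): added. Set: {1, 19, 6, d, z}
Event 2 (add 7): added. Set: {1, 19, 6, 7, d, z}
Event 3 (remove 7): removed. Set: {1, 19, 6, d, z}

Final set: {1, 19, 6, d, z} (size 5)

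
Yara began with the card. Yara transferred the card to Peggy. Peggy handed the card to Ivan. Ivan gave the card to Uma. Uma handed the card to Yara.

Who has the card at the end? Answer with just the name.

Tracking the card through each event:
Start: Yara has the card.
After event 1: Peggy has the card.
After event 2: Ivan has the card.
After event 3: Uma has the card.
After event 4: Yara has the card.

Answer: Yara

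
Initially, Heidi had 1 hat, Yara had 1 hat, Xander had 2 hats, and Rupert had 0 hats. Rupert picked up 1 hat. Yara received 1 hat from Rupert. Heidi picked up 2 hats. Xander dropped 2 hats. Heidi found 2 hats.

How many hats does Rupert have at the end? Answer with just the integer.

Tracking counts step by step:
Start: Heidi=1, Yara=1, Xander=2, Rupert=0
Event 1 (Rupert +1): Rupert: 0 -> 1. State: Heidi=1, Yara=1, Xander=2, Rupert=1
Event 2 (Rupert -> Yara, 1): Rupert: 1 -> 0, Yara: 1 -> 2. State: Heidi=1, Yara=2, Xander=2, Rupert=0
Event 3 (Heidi +2): Heidi: 1 -> 3. State: Heidi=3, Yara=2, Xander=2, Rupert=0
Event 4 (Xander -2): Xander: 2 -> 0. State: Heidi=3, Yara=2, Xander=0, Rupert=0
Event 5 (Heidi +2): Heidi: 3 -> 5. State: Heidi=5, Yara=2, Xander=0, Rupert=0

Rupert's final count: 0

Answer: 0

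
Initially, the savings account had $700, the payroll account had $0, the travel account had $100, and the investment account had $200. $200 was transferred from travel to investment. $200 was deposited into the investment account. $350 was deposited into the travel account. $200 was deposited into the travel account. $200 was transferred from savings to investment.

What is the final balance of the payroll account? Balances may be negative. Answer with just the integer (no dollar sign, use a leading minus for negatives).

Tracking account balances step by step:
Start: savings=700, payroll=0, travel=100, investment=200
Event 1 (transfer 200 travel -> investment): travel: 100 - 200 = -100, investment: 200 + 200 = 400. Balances: savings=700, payroll=0, travel=-100, investment=400
Event 2 (deposit 200 to investment): investment: 400 + 200 = 600. Balances: savings=700, payroll=0, travel=-100, investment=600
Event 3 (deposit 350 to travel): travel: -100 + 350 = 250. Balances: savings=700, payroll=0, travel=250, investment=600
Event 4 (deposit 200 to travel): travel: 250 + 200 = 450. Balances: savings=700, payroll=0, travel=450, investment=600
Event 5 (transfer 200 savings -> investment): savings: 700 - 200 = 500, investment: 600 + 200 = 800. Balances: savings=500, payroll=0, travel=450, investment=800

Final balance of payroll: 0

Answer: 0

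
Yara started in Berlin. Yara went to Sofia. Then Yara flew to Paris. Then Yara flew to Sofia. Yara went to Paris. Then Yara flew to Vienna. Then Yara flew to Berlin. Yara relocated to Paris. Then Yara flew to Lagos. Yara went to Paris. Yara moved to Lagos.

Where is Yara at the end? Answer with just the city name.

Answer: Lagos

Derivation:
Tracking Yara's location:
Start: Yara is in Berlin.
After move 1: Berlin -> Sofia. Yara is in Sofia.
After move 2: Sofia -> Paris. Yara is in Paris.
After move 3: Paris -> Sofia. Yara is in Sofia.
After move 4: Sofia -> Paris. Yara is in Paris.
After move 5: Paris -> Vienna. Yara is in Vienna.
After move 6: Vienna -> Berlin. Yara is in Berlin.
After move 7: Berlin -> Paris. Yara is in Paris.
After move 8: Paris -> Lagos. Yara is in Lagos.
After move 9: Lagos -> Paris. Yara is in Paris.
After move 10: Paris -> Lagos. Yara is in Lagos.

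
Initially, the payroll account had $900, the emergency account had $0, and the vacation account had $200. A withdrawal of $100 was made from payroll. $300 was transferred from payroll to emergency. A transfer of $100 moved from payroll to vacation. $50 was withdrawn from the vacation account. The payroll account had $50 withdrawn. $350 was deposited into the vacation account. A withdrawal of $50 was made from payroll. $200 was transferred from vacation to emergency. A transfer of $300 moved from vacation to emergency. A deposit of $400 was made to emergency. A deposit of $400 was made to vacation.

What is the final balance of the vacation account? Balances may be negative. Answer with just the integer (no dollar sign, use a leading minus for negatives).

Answer: 500

Derivation:
Tracking account balances step by step:
Start: payroll=900, emergency=0, vacation=200
Event 1 (withdraw 100 from payroll): payroll: 900 - 100 = 800. Balances: payroll=800, emergency=0, vacation=200
Event 2 (transfer 300 payroll -> emergency): payroll: 800 - 300 = 500, emergency: 0 + 300 = 300. Balances: payroll=500, emergency=300, vacation=200
Event 3 (transfer 100 payroll -> vacation): payroll: 500 - 100 = 400, vacation: 200 + 100 = 300. Balances: payroll=400, emergency=300, vacation=300
Event 4 (withdraw 50 from vacation): vacation: 300 - 50 = 250. Balances: payroll=400, emergency=300, vacation=250
Event 5 (withdraw 50 from payroll): payroll: 400 - 50 = 350. Balances: payroll=350, emergency=300, vacation=250
Event 6 (deposit 350 to vacation): vacation: 250 + 350 = 600. Balances: payroll=350, emergency=300, vacation=600
Event 7 (withdraw 50 from payroll): payroll: 350 - 50 = 300. Balances: payroll=300, emergency=300, vacation=600
Event 8 (transfer 200 vacation -> emergency): vacation: 600 - 200 = 400, emergency: 300 + 200 = 500. Balances: payroll=300, emergency=500, vacation=400
Event 9 (transfer 300 vacation -> emergency): vacation: 400 - 300 = 100, emergency: 500 + 300 = 800. Balances: payroll=300, emergency=800, vacation=100
Event 10 (deposit 400 to emergency): emergency: 800 + 400 = 1200. Balances: payroll=300, emergency=1200, vacation=100
Event 11 (deposit 400 to vacation): vacation: 100 + 400 = 500. Balances: payroll=300, emergency=1200, vacation=500

Final balance of vacation: 500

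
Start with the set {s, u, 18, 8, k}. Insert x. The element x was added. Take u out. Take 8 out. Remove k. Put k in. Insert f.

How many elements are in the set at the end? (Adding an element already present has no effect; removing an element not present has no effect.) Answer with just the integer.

Tracking the set through each operation:
Start: {18, 8, k, s, u}
Event 1 (add x): added. Set: {18, 8, k, s, u, x}
Event 2 (add x): already present, no change. Set: {18, 8, k, s, u, x}
Event 3 (remove u): removed. Set: {18, 8, k, s, x}
Event 4 (remove 8): removed. Set: {18, k, s, x}
Event 5 (remove k): removed. Set: {18, s, x}
Event 6 (add k): added. Set: {18, k, s, x}
Event 7 (add f): added. Set: {18, f, k, s, x}

Final set: {18, f, k, s, x} (size 5)

Answer: 5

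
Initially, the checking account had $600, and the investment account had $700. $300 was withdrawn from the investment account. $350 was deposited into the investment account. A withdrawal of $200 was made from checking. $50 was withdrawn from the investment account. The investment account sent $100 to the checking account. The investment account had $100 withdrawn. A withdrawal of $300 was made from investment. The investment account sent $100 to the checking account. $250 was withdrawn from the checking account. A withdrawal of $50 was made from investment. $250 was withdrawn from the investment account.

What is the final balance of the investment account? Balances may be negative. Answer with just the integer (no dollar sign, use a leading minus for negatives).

Answer: -200

Derivation:
Tracking account balances step by step:
Start: checking=600, investment=700
Event 1 (withdraw 300 from investment): investment: 700 - 300 = 400. Balances: checking=600, investment=400
Event 2 (deposit 350 to investment): investment: 400 + 350 = 750. Balances: checking=600, investment=750
Event 3 (withdraw 200 from checking): checking: 600 - 200 = 400. Balances: checking=400, investment=750
Event 4 (withdraw 50 from investment): investment: 750 - 50 = 700. Balances: checking=400, investment=700
Event 5 (transfer 100 investment -> checking): investment: 700 - 100 = 600, checking: 400 + 100 = 500. Balances: checking=500, investment=600
Event 6 (withdraw 100 from investment): investment: 600 - 100 = 500. Balances: checking=500, investment=500
Event 7 (withdraw 300 from investment): investment: 500 - 300 = 200. Balances: checking=500, investment=200
Event 8 (transfer 100 investment -> checking): investment: 200 - 100 = 100, checking: 500 + 100 = 600. Balances: checking=600, investment=100
Event 9 (withdraw 250 from checking): checking: 600 - 250 = 350. Balances: checking=350, investment=100
Event 10 (withdraw 50 from investment): investment: 100 - 50 = 50. Balances: checking=350, investment=50
Event 11 (withdraw 250 from investment): investment: 50 - 250 = -200. Balances: checking=350, investment=-200

Final balance of investment: -200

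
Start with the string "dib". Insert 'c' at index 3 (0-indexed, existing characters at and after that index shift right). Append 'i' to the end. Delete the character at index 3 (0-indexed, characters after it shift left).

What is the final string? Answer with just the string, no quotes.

Applying each edit step by step:
Start: "dib"
Op 1 (insert 'c' at idx 3): "dib" -> "dibc"
Op 2 (append 'i'): "dibc" -> "dibci"
Op 3 (delete idx 3 = 'c'): "dibci" -> "dibi"

Answer: dibi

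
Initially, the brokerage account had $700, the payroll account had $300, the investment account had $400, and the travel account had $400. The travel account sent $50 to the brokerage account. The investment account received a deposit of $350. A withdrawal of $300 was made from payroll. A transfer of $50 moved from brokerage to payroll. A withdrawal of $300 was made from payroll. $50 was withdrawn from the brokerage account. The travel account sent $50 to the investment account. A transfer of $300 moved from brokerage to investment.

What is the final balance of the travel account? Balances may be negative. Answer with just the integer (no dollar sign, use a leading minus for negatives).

Tracking account balances step by step:
Start: brokerage=700, payroll=300, investment=400, travel=400
Event 1 (transfer 50 travel -> brokerage): travel: 400 - 50 = 350, brokerage: 700 + 50 = 750. Balances: brokerage=750, payroll=300, investment=400, travel=350
Event 2 (deposit 350 to investment): investment: 400 + 350 = 750. Balances: brokerage=750, payroll=300, investment=750, travel=350
Event 3 (withdraw 300 from payroll): payroll: 300 - 300 = 0. Balances: brokerage=750, payroll=0, investment=750, travel=350
Event 4 (transfer 50 brokerage -> payroll): brokerage: 750 - 50 = 700, payroll: 0 + 50 = 50. Balances: brokerage=700, payroll=50, investment=750, travel=350
Event 5 (withdraw 300 from payroll): payroll: 50 - 300 = -250. Balances: brokerage=700, payroll=-250, investment=750, travel=350
Event 6 (withdraw 50 from brokerage): brokerage: 700 - 50 = 650. Balances: brokerage=650, payroll=-250, investment=750, travel=350
Event 7 (transfer 50 travel -> investment): travel: 350 - 50 = 300, investment: 750 + 50 = 800. Balances: brokerage=650, payroll=-250, investment=800, travel=300
Event 8 (transfer 300 brokerage -> investment): brokerage: 650 - 300 = 350, investment: 800 + 300 = 1100. Balances: brokerage=350, payroll=-250, investment=1100, travel=300

Final balance of travel: 300

Answer: 300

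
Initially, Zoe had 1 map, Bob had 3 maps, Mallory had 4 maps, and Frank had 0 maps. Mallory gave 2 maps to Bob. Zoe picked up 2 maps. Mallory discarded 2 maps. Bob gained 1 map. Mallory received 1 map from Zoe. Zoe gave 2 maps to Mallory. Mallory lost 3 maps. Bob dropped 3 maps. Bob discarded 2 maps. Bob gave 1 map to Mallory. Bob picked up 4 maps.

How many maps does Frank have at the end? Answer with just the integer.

Answer: 0

Derivation:
Tracking counts step by step:
Start: Zoe=1, Bob=3, Mallory=4, Frank=0
Event 1 (Mallory -> Bob, 2): Mallory: 4 -> 2, Bob: 3 -> 5. State: Zoe=1, Bob=5, Mallory=2, Frank=0
Event 2 (Zoe +2): Zoe: 1 -> 3. State: Zoe=3, Bob=5, Mallory=2, Frank=0
Event 3 (Mallory -2): Mallory: 2 -> 0. State: Zoe=3, Bob=5, Mallory=0, Frank=0
Event 4 (Bob +1): Bob: 5 -> 6. State: Zoe=3, Bob=6, Mallory=0, Frank=0
Event 5 (Zoe -> Mallory, 1): Zoe: 3 -> 2, Mallory: 0 -> 1. State: Zoe=2, Bob=6, Mallory=1, Frank=0
Event 6 (Zoe -> Mallory, 2): Zoe: 2 -> 0, Mallory: 1 -> 3. State: Zoe=0, Bob=6, Mallory=3, Frank=0
Event 7 (Mallory -3): Mallory: 3 -> 0. State: Zoe=0, Bob=6, Mallory=0, Frank=0
Event 8 (Bob -3): Bob: 6 -> 3. State: Zoe=0, Bob=3, Mallory=0, Frank=0
Event 9 (Bob -2): Bob: 3 -> 1. State: Zoe=0, Bob=1, Mallory=0, Frank=0
Event 10 (Bob -> Mallory, 1): Bob: 1 -> 0, Mallory: 0 -> 1. State: Zoe=0, Bob=0, Mallory=1, Frank=0
Event 11 (Bob +4): Bob: 0 -> 4. State: Zoe=0, Bob=4, Mallory=1, Frank=0

Frank's final count: 0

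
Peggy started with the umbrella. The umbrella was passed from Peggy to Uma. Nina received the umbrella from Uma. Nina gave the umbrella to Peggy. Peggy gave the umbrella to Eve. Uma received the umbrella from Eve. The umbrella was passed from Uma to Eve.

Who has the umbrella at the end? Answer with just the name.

Tracking the umbrella through each event:
Start: Peggy has the umbrella.
After event 1: Uma has the umbrella.
After event 2: Nina has the umbrella.
After event 3: Peggy has the umbrella.
After event 4: Eve has the umbrella.
After event 5: Uma has the umbrella.
After event 6: Eve has the umbrella.

Answer: Eve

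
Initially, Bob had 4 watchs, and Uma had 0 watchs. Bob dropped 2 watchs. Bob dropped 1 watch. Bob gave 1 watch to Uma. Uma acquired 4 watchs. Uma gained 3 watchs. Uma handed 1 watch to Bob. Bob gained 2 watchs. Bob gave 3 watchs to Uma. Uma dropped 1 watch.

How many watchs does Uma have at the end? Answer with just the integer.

Answer: 9

Derivation:
Tracking counts step by step:
Start: Bob=4, Uma=0
Event 1 (Bob -2): Bob: 4 -> 2. State: Bob=2, Uma=0
Event 2 (Bob -1): Bob: 2 -> 1. State: Bob=1, Uma=0
Event 3 (Bob -> Uma, 1): Bob: 1 -> 0, Uma: 0 -> 1. State: Bob=0, Uma=1
Event 4 (Uma +4): Uma: 1 -> 5. State: Bob=0, Uma=5
Event 5 (Uma +3): Uma: 5 -> 8. State: Bob=0, Uma=8
Event 6 (Uma -> Bob, 1): Uma: 8 -> 7, Bob: 0 -> 1. State: Bob=1, Uma=7
Event 7 (Bob +2): Bob: 1 -> 3. State: Bob=3, Uma=7
Event 8 (Bob -> Uma, 3): Bob: 3 -> 0, Uma: 7 -> 10. State: Bob=0, Uma=10
Event 9 (Uma -1): Uma: 10 -> 9. State: Bob=0, Uma=9

Uma's final count: 9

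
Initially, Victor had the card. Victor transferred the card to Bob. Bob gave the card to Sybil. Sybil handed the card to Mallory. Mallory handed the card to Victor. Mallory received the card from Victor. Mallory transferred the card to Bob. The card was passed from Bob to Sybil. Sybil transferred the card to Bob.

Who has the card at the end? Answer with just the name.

Tracking the card through each event:
Start: Victor has the card.
After event 1: Bob has the card.
After event 2: Sybil has the card.
After event 3: Mallory has the card.
After event 4: Victor has the card.
After event 5: Mallory has the card.
After event 6: Bob has the card.
After event 7: Sybil has the card.
After event 8: Bob has the card.

Answer: Bob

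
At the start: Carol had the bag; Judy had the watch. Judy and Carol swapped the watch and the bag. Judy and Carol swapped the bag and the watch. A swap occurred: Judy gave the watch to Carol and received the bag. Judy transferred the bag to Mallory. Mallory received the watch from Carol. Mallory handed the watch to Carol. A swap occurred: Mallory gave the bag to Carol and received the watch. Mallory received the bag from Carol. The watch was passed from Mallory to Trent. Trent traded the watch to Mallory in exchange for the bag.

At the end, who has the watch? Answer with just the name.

Answer: Mallory

Derivation:
Tracking all object holders:
Start: bag:Carol, watch:Judy
Event 1 (swap watch<->bag: now watch:Carol, bag:Judy). State: bag:Judy, watch:Carol
Event 2 (swap bag<->watch: now bag:Carol, watch:Judy). State: bag:Carol, watch:Judy
Event 3 (swap watch<->bag: now watch:Carol, bag:Judy). State: bag:Judy, watch:Carol
Event 4 (give bag: Judy -> Mallory). State: bag:Mallory, watch:Carol
Event 5 (give watch: Carol -> Mallory). State: bag:Mallory, watch:Mallory
Event 6 (give watch: Mallory -> Carol). State: bag:Mallory, watch:Carol
Event 7 (swap bag<->watch: now bag:Carol, watch:Mallory). State: bag:Carol, watch:Mallory
Event 8 (give bag: Carol -> Mallory). State: bag:Mallory, watch:Mallory
Event 9 (give watch: Mallory -> Trent). State: bag:Mallory, watch:Trent
Event 10 (swap watch<->bag: now watch:Mallory, bag:Trent). State: bag:Trent, watch:Mallory

Final state: bag:Trent, watch:Mallory
The watch is held by Mallory.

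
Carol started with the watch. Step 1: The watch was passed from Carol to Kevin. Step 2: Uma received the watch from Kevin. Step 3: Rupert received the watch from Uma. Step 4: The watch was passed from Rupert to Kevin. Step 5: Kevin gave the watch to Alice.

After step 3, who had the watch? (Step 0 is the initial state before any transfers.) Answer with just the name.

Answer: Rupert

Derivation:
Tracking the watch holder through step 3:
After step 0 (start): Carol
After step 1: Kevin
After step 2: Uma
After step 3: Rupert

At step 3, the holder is Rupert.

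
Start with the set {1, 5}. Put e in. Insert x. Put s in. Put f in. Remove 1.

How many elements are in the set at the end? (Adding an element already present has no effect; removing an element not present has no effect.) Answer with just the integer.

Answer: 5

Derivation:
Tracking the set through each operation:
Start: {1, 5}
Event 1 (add e): added. Set: {1, 5, e}
Event 2 (add x): added. Set: {1, 5, e, x}
Event 3 (add s): added. Set: {1, 5, e, s, x}
Event 4 (add f): added. Set: {1, 5, e, f, s, x}
Event 5 (remove 1): removed. Set: {5, e, f, s, x}

Final set: {5, e, f, s, x} (size 5)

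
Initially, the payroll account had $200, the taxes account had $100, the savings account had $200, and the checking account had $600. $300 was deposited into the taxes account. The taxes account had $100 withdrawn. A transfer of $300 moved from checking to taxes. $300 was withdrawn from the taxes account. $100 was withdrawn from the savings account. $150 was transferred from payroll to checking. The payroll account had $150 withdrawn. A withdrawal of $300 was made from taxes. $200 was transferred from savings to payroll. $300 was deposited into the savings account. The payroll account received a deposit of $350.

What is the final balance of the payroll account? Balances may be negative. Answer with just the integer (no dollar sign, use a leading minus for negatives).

Answer: 450

Derivation:
Tracking account balances step by step:
Start: payroll=200, taxes=100, savings=200, checking=600
Event 1 (deposit 300 to taxes): taxes: 100 + 300 = 400. Balances: payroll=200, taxes=400, savings=200, checking=600
Event 2 (withdraw 100 from taxes): taxes: 400 - 100 = 300. Balances: payroll=200, taxes=300, savings=200, checking=600
Event 3 (transfer 300 checking -> taxes): checking: 600 - 300 = 300, taxes: 300 + 300 = 600. Balances: payroll=200, taxes=600, savings=200, checking=300
Event 4 (withdraw 300 from taxes): taxes: 600 - 300 = 300. Balances: payroll=200, taxes=300, savings=200, checking=300
Event 5 (withdraw 100 from savings): savings: 200 - 100 = 100. Balances: payroll=200, taxes=300, savings=100, checking=300
Event 6 (transfer 150 payroll -> checking): payroll: 200 - 150 = 50, checking: 300 + 150 = 450. Balances: payroll=50, taxes=300, savings=100, checking=450
Event 7 (withdraw 150 from payroll): payroll: 50 - 150 = -100. Balances: payroll=-100, taxes=300, savings=100, checking=450
Event 8 (withdraw 300 from taxes): taxes: 300 - 300 = 0. Balances: payroll=-100, taxes=0, savings=100, checking=450
Event 9 (transfer 200 savings -> payroll): savings: 100 - 200 = -100, payroll: -100 + 200 = 100. Balances: payroll=100, taxes=0, savings=-100, checking=450
Event 10 (deposit 300 to savings): savings: -100 + 300 = 200. Balances: payroll=100, taxes=0, savings=200, checking=450
Event 11 (deposit 350 to payroll): payroll: 100 + 350 = 450. Balances: payroll=450, taxes=0, savings=200, checking=450

Final balance of payroll: 450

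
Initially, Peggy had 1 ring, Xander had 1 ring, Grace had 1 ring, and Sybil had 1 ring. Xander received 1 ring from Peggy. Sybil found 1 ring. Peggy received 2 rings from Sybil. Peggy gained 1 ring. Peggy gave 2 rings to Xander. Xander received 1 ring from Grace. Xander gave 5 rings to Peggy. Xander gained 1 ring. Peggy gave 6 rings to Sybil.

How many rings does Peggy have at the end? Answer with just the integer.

Tracking counts step by step:
Start: Peggy=1, Xander=1, Grace=1, Sybil=1
Event 1 (Peggy -> Xander, 1): Peggy: 1 -> 0, Xander: 1 -> 2. State: Peggy=0, Xander=2, Grace=1, Sybil=1
Event 2 (Sybil +1): Sybil: 1 -> 2. State: Peggy=0, Xander=2, Grace=1, Sybil=2
Event 3 (Sybil -> Peggy, 2): Sybil: 2 -> 0, Peggy: 0 -> 2. State: Peggy=2, Xander=2, Grace=1, Sybil=0
Event 4 (Peggy +1): Peggy: 2 -> 3. State: Peggy=3, Xander=2, Grace=1, Sybil=0
Event 5 (Peggy -> Xander, 2): Peggy: 3 -> 1, Xander: 2 -> 4. State: Peggy=1, Xander=4, Grace=1, Sybil=0
Event 6 (Grace -> Xander, 1): Grace: 1 -> 0, Xander: 4 -> 5. State: Peggy=1, Xander=5, Grace=0, Sybil=0
Event 7 (Xander -> Peggy, 5): Xander: 5 -> 0, Peggy: 1 -> 6. State: Peggy=6, Xander=0, Grace=0, Sybil=0
Event 8 (Xander +1): Xander: 0 -> 1. State: Peggy=6, Xander=1, Grace=0, Sybil=0
Event 9 (Peggy -> Sybil, 6): Peggy: 6 -> 0, Sybil: 0 -> 6. State: Peggy=0, Xander=1, Grace=0, Sybil=6

Peggy's final count: 0

Answer: 0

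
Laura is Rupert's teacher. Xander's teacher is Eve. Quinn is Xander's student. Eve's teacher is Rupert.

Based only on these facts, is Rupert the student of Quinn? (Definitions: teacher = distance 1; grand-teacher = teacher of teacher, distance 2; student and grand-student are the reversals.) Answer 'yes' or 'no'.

Answer: no

Derivation:
Reconstructing the teacher chain from the given facts:
  Laura -> Rupert -> Eve -> Xander -> Quinn
(each arrow means 'teacher of the next')
Positions in the chain (0 = top):
  position of Laura: 0
  position of Rupert: 1
  position of Eve: 2
  position of Xander: 3
  position of Quinn: 4

Rupert is at position 1, Quinn is at position 4; signed distance (j - i) = 3.
'student' requires j - i = -1. Actual distance is 3, so the relation does NOT hold.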